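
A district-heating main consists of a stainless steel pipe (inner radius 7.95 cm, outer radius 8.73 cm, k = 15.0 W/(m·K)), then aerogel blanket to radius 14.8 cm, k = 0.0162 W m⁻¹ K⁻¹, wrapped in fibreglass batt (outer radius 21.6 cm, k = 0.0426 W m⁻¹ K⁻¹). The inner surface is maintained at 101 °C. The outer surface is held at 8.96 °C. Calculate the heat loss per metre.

Resistance network (inner→outer):
  R'_stainless steel = ln(0.0873/0.0795)/(2πk) = 0.09359/(2π·15.0) = 9.931×10^-4 m·K/W
  R'_aerogel blanket = ln(0.148/0.0873)/(2πk) = 0.5279/(2π·0.0162) = 5.186 m·K/W
  R'_fibreglass batt = ln(0.216/0.148)/(2πk) = 0.3781/(2π·0.0426) = 1.412 m·K/W
ΣR = 9.931×10^-4 + 5.186 + 1.412 = 6.599 m·K/W
Q' = ΔT/ΣR = (101 °C − 8.96 °C)/6.599 = 13.9 W/m

Q' = 13.9 W/m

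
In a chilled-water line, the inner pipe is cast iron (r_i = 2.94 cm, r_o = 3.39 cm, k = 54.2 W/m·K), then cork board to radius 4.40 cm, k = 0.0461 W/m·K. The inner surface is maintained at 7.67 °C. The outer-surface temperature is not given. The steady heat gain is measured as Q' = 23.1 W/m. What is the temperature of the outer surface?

T_out = 28.5 °C

Series resistances:
  R'_cast iron = ln(0.0339/0.0294)/(2πk) = 0.1424/(2π·54.2) = 4.182×10^-4 m·K/W
  R'_cork board = ln(0.0440/0.0339)/(2πk) = 0.2608/(2π·0.0461) = 0.9003 m·K/W
ΣR = 0.9007 m·K/W
ΔT = Q'·ΣR = 23.1 × 0.9007 = 20.81 K
Heat flows inward, so T_out = T_in + ΔT = 7.67 + 20.81 = 28.5 °C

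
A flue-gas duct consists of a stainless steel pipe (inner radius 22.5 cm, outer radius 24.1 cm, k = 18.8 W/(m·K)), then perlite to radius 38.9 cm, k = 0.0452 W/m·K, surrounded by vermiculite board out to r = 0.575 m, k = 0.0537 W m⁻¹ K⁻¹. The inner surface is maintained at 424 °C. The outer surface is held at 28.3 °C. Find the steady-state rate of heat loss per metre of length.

Series thermal resistances, inner to outer:
  R'_stainless steel = ln(0.241/0.225)/(2πk) = 0.06870/(2π·18.8) = 5.816×10^-4 m·K/W
  R'_perlite = ln(0.389/0.241)/(2πk) = 0.4788/(2π·0.0452) = 1.686 m·K/W
  R'_vermiculite board = ln(0.575/0.389)/(2πk) = 0.3908/(2π·0.0537) = 1.158 m·K/W
ΣR = 5.816×10^-4 + 1.686 + 1.158 = 2.845 m·K/W
Q' = ΔT/ΣR = (424 °C − 28.3 °C)/2.845 = 139 W/m

Q' = 139 W/m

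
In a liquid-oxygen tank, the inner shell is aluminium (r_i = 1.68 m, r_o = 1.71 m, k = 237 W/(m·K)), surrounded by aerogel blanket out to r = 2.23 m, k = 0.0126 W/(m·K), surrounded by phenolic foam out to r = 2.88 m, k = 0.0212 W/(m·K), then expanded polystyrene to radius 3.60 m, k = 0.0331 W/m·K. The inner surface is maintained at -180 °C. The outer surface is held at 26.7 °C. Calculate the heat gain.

Series thermal resistances, inner to outer:
  R_aluminium = (1/1.68 − 1/1.71)/(4πk) = 0.01044/(4π·237) = 3.506×10^-6 K/W
  R_aerogel blanket = (1/1.71 − 1/2.23)/(4πk) = 0.1364/(4π·0.0126) = 0.8612 K/W
  R_phenolic foam = (1/2.23 − 1/2.88)/(4πk) = 0.1012/(4π·0.0212) = 0.3799 K/W
  R_expanded polystyrene = (1/2.88 − 1/3.60)/(4πk) = 0.06944/(4π·0.0331) = 0.1670 K/W
ΣR = 3.506×10^-6 + 0.8612 + 0.3799 + 0.1670 = 1.408 K/W
Q = ΔT/ΣR = (-180 °C − 26.7 °C)/1.408 = -147 W
(Negative Q ⇒ heat flows inward; heat gain = 147 W.)

Q = 147 W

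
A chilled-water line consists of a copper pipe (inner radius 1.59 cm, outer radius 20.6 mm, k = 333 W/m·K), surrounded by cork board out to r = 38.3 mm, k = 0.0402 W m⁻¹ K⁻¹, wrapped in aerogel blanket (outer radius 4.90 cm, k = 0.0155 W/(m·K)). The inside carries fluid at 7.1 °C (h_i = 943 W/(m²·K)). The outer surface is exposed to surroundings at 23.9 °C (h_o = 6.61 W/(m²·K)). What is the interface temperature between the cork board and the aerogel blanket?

T = 14.7 °C

Treat each layer as a resistance in series:
  R'_conv,in = 1/(2πr h) = 1/(2π·0.0159·943) = 0.01061 m·K/W
  R'_copper = ln(0.0206/0.0159)/(2πk) = 0.2590/(2π·333) = 1.238×10^-4 m·K/W
  R'_cork board = ln(0.0383/0.0206)/(2πk) = 0.6202/(2π·0.0402) = 2.455 m·K/W
  R'_aerogel blanket = ln(0.0490/0.0383)/(2πk) = 0.2464/(2π·0.0155) = 2.530 m·K/W
  R'_conv,out = 1/(2πr h) = 1/(2π·0.0490·6.61) = 0.4914 m·K/W
ΣR = 0.01061 + 1.238×10^-4 + 2.455 + 2.530 + 0.4914 = 5.487 m·K/W
Q' = ΔT/ΣR = (7.1 °C − 23.9 °C)/5.487 = -3.062 W/m
From the inner boundary to the cork board/aerogel blanket interface, ΣR_partial = 2.466 m·K/W.
T_interface = T_in − Q'·ΣR_partial = 7.1 °C − (-3.062)(2.466) = 14.7 °C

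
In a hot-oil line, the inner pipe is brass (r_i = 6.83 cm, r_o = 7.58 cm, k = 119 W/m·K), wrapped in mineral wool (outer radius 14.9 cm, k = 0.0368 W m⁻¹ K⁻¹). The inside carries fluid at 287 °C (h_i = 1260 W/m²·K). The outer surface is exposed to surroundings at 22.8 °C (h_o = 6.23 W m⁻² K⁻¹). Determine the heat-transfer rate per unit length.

Q' = 85.3 W/m

Series thermal resistances, inner to outer:
  R'_conv,in = 1/(2πr h) = 1/(2π·0.0683·1260) = 0.001849 m·K/W
  R'_brass = ln(0.0758/0.0683)/(2πk) = 0.1042/(2π·119) = 1.393×10^-4 m·K/W
  R'_mineral wool = ln(0.149/0.0758)/(2πk) = 0.6758/(2π·0.0368) = 2.923 m·K/W
  R'_conv,out = 1/(2πr h) = 1/(2π·0.149·6.23) = 0.1715 m·K/W
ΣR = 0.001849 + 1.393×10^-4 + 2.923 + 0.1715 = 3.096 m·K/W
Q' = ΔT/ΣR = (287 °C − 22.8 °C)/3.096 = 85.3 W/m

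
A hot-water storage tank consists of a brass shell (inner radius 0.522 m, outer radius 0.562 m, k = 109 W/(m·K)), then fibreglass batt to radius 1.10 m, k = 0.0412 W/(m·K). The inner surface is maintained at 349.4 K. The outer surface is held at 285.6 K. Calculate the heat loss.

Q = 38.0 W

Treat each layer as a resistance in series:
  R_brass = (1/0.522 − 1/0.562)/(4πk) = 0.1363/(4π·109) = 9.954×10^-5 K/W
  R_fibreglass batt = (1/0.562 − 1/1.10)/(4πk) = 0.8703/(4π·0.0412) = 1.681 K/W
ΣR = 9.954×10^-5 + 1.681 = 1.681 K/W
Q = ΔT/ΣR = (349.4 K − 285.6 K)/1.681 = 38.0 W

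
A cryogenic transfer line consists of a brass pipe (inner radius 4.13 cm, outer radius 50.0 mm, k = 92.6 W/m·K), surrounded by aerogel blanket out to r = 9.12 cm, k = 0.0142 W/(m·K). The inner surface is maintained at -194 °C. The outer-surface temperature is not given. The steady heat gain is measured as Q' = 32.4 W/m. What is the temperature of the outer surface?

T_out = 24.3 °C

Sum the resistances:
  R'_brass = ln(0.0500/0.0413)/(2πk) = 0.1912/(2π·92.6) = 3.286×10^-4 m·K/W
  R'_aerogel blanket = ln(0.0912/0.0500)/(2πk) = 0.6010/(2π·0.0142) = 6.736 m·K/W
ΣR = 6.737 m·K/W
ΔT = Q'·ΣR = 32.4 × 6.737 = 218.3 K
Heat flows inward, so T_out = T_in + ΔT = -194 + 218.3 = 24.3 °C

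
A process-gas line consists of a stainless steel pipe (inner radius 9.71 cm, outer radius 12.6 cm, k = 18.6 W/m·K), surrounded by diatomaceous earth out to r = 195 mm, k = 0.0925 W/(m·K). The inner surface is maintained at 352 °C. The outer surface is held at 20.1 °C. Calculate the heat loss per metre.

Resistance network (inner→outer):
  R'_stainless steel = ln(0.126/0.0971)/(2πk) = 0.2605/(2π·18.6) = 0.002229 m·K/W
  R'_diatomaceous earth = ln(0.195/0.126)/(2πk) = 0.4367/(2π·0.0925) = 0.7514 m·K/W
ΣR = 0.002229 + 0.7514 = 0.7536 m·K/W
Q' = ΔT/ΣR = (352 °C − 20.1 °C)/0.7536 = 440 W/m

Q' = 440 W/m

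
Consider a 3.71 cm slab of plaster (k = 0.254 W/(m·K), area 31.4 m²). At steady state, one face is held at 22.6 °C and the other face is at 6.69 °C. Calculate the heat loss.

Q = kA·ΔT/L = 0.254 × 31.4 × |22.6 °C − 6.69 °C| / 0.0371 = 3420 W

Q = 3.42 kW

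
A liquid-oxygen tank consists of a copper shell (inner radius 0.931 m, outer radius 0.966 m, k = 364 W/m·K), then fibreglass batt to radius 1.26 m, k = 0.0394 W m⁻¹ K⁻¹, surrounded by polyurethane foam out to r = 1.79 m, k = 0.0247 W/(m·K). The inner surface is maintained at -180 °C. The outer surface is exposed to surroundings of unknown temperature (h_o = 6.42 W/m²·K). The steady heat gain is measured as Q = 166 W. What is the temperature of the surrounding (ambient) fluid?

Sum the resistances:
  R_copper = (1/0.931 − 1/0.966)/(4πk) = 0.03892/(4π·364) = 8.508×10^-6 K/W
  R_fibreglass batt = (1/0.966 − 1/1.26)/(4πk) = 0.2415/(4π·0.0394) = 0.4879 K/W
  R_polyurethane foam = (1/1.26 − 1/1.79)/(4πk) = 0.2350/(4π·0.0247) = 0.7571 K/W
  R_conv,out = 1/(4πr²h) = 1/(4π·1.79²·6.42) = 0.003869 K/W
ΣR = 1.249 K/W
ΔT = Q·ΣR = 166 × 1.249 = 207.3 K
Heat flows inward, so T_out = T_in + ΔT = -180 + 207.3 = 27.3 °C

T_out = 27.3 °C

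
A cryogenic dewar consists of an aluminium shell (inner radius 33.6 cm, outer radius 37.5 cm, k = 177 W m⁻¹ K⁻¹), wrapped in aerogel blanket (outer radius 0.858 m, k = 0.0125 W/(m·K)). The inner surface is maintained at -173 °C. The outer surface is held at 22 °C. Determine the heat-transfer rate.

Q = 20.4 W

Resistance network (inner→outer):
  R_aluminium = (1/0.336 − 1/0.375)/(4πk) = 0.3095/(4π·177) = 1.392×10^-4 K/W
  R_aerogel blanket = (1/0.375 − 1/0.858)/(4πk) = 1.501/(4π·0.0125) = 9.557 K/W
ΣR = 1.392×10^-4 + 9.557 = 9.557 K/W
Q = ΔT/ΣR = (-173 °C − 22 °C)/9.557 = -20.4 W
(Negative Q ⇒ heat flows inward; heat gain = 20.4 W.)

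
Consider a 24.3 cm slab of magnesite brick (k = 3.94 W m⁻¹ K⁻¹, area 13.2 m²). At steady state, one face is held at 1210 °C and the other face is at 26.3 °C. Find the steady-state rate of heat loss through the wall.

Q = kA·ΔT/L = 3.94 × 13.2 × |1210 °C − 26.3 °C| / 0.243 = 2.53×10^5 W

Q = 253 kW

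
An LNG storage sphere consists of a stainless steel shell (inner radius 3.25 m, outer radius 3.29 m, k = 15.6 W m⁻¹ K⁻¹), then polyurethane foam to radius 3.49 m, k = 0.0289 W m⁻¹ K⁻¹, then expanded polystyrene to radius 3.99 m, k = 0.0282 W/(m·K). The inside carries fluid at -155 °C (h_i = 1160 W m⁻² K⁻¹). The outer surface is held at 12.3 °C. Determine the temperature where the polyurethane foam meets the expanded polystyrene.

Treat each layer as a resistance in series:
  R_conv,in = 1/(4πr²h) = 1/(4π·3.25²·1160) = 6.495×10^-6 K/W
  R_stainless steel = (1/3.25 − 1/3.29)/(4πk) = 0.003741/(4π·15.6) = 1.908×10^-5 K/W
  R_polyurethane foam = (1/3.29 − 1/3.49)/(4πk) = 0.01742/(4π·0.0289) = 0.04796 K/W
  R_expanded polystyrene = (1/3.49 − 1/3.99)/(4πk) = 0.03591/(4π·0.0282) = 0.1013 K/W
ΣR = 6.495×10^-6 + 1.908×10^-5 + 0.04796 + 0.1013 = 0.1493 K/W
Q = ΔT/ΣR = (-155 °C − 12.3 °C)/0.1493 = -1121 W
From the inner boundary to the polyurethane foam/expanded polystyrene interface, ΣR_partial = 0.04799 K/W.
T_interface = T_in − Q·ΣR_partial = -155 °C − (-1121)(0.04799) = -101 °C

T = -101 °C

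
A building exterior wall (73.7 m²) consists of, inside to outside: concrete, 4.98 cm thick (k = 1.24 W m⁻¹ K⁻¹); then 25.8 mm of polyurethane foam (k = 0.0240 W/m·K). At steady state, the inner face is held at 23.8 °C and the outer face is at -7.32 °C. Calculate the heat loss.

Q = 2060 W

Series thermal resistances, inner to outer:
  R_concrete = L/(kA) = 0.0498/(1.24·73.7) = 5.449×10^-4 K/W
  R_polyurethane foam = L/(kA) = 0.0258/(0.0240·73.7) = 0.01459 K/W
ΣR = 5.449×10^-4 + 0.01459 = 0.01513 K/W
Q = ΔT/ΣR = (23.8 °C − -7.32 °C)/0.01513 = 2060 W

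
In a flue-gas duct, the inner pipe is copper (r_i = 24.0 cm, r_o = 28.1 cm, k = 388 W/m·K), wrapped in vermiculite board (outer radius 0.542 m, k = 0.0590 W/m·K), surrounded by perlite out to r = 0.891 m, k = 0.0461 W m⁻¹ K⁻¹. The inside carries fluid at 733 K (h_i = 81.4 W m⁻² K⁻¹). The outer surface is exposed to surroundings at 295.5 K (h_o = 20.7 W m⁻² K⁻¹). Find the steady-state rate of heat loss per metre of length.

Q' = 125 W/m

Series thermal resistances, inner to outer:
  R'_conv,in = 1/(2πr h) = 1/(2π·0.240·81.4) = 0.008147 m·K/W
  R'_copper = ln(0.281/0.240)/(2πk) = 0.1577/(2π·388) = 6.469×10^-5 m·K/W
  R'_vermiculite board = ln(0.542/0.281)/(2πk) = 0.6569/(2π·0.0590) = 1.772 m·K/W
  R'_perlite = ln(0.891/0.542)/(2πk) = 0.4971/(2π·0.0461) = 1.716 m·K/W
  R'_conv,out = 1/(2πr h) = 1/(2π·0.891·20.7) = 0.008629 m·K/W
ΣR = 0.008147 + 6.469×10^-5 + 1.772 + 1.716 + 0.008629 = 3.505 m·K/W
Q' = ΔT/ΣR = (733 K − 295.5 K)/3.505 = 125 W/m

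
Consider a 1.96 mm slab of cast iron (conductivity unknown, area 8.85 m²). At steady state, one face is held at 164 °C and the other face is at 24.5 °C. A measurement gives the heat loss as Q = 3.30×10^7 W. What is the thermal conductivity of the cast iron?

k = 52.4 W/m·K

ΣR = ΔT/Q = |164 − 24.5|/3.30×10^7 = 4.227×10^-6 K/W
L/(kA) = 4.227×10^-6 ⇒ k = 0.00196/(4.227×10^-6·8.85) = 52.4 W/m·K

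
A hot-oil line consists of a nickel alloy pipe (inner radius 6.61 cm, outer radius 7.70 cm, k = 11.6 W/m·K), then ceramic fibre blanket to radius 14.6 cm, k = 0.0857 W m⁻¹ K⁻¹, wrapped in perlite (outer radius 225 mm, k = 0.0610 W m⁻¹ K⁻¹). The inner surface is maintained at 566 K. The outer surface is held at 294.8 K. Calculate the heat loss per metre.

Q' = 117 W/m

Resistance network (inner→outer):
  R'_nickel alloy = ln(0.0770/0.0661)/(2πk) = 0.1526/(2π·11.6) = 0.002094 m·K/W
  R'_ceramic fibre blanket = ln(0.146/0.0770)/(2πk) = 0.6398/(2π·0.0857) = 1.188 m·K/W
  R'_perlite = ln(0.225/0.146)/(2πk) = 0.4325/(2π·0.0610) = 1.128 m·K/W
ΣR = 0.002094 + 1.188 + 1.128 = 2.318 m·K/W
Q' = ΔT/ΣR = (566 K − 294.8 K)/2.318 = 117 W/m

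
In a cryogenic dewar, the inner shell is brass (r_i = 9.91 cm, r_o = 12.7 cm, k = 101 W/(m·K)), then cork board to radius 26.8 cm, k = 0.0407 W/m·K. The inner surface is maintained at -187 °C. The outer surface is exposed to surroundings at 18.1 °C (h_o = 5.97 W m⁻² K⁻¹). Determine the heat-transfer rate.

Q = 24.7 W

Series thermal resistances, inner to outer:
  R_brass = (1/0.0991 − 1/0.127)/(4πk) = 2.217/(4π·101) = 0.001747 K/W
  R_cork board = (1/0.127 − 1/0.268)/(4πk) = 4.143/(4π·0.0407) = 8.100 K/W
  R_conv,out = 1/(4πr²h) = 1/(4π·0.268²·5.97) = 0.1856 K/W
ΣR = 0.001747 + 8.100 + 0.1856 = 8.287 K/W
Q = ΔT/ΣR = (-187 °C − 18.1 °C)/8.287 = -24.7 W
(Negative Q ⇒ heat flows inward; heat gain = 24.7 W.)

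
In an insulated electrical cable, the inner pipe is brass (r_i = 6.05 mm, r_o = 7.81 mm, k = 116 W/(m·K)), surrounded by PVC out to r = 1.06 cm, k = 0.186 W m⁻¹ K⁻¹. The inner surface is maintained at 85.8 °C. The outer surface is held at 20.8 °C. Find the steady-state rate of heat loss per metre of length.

Treat each layer as a resistance in series:
  R'_brass = ln(0.00781/0.00605)/(2πk) = 0.2553/(2π·116) = 3.503×10^-4 m·K/W
  R'_PVC = ln(0.0106/0.00781)/(2πk) = 0.3054/(2π·0.186) = 0.2614 m·K/W
ΣR = 3.503×10^-4 + 0.2614 = 0.2618 m·K/W
Q' = ΔT/ΣR = (85.8 °C − 20.8 °C)/0.2618 = 248 W/m

Q' = 248 W/m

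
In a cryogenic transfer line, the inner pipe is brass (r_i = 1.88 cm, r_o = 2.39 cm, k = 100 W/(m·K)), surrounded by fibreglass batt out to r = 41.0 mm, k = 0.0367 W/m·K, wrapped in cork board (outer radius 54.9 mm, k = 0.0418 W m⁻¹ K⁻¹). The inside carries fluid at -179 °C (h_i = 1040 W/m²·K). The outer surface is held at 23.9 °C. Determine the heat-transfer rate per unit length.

Treat each layer as a resistance in series:
  R'_conv,in = 1/(2πr h) = 1/(2π·0.0188·1040) = 0.008140 m·K/W
  R'_brass = ln(0.0239/0.0188)/(2πk) = 0.2400/(2π·100) = 3.820×10^-4 m·K/W
  R'_fibreglass batt = ln(0.0410/0.0239)/(2πk) = 0.5397/(2π·0.0367) = 2.340 m·K/W
  R'_cork board = ln(0.0549/0.0410)/(2πk) = 0.2919/(2π·0.0418) = 1.112 m·K/W
ΣR = 0.008140 + 3.820×10^-4 + 2.340 + 1.112 = 3.461 m·K/W
Q' = ΔT/ΣR = (-179 °C − 23.9 °C)/3.461 = -58.6 W/m
(Negative Q' ⇒ heat flows inward; heat gain = 58.6 W/m.)

Q' = 58.6 W/m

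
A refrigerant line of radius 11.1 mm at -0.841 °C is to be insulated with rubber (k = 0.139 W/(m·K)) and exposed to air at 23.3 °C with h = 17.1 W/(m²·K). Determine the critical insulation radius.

For a cylinder, r_cr = k_ins/h = 0.139/17.1 = 0.00813 m = 0.813 cm

r_cr = 0.813 cm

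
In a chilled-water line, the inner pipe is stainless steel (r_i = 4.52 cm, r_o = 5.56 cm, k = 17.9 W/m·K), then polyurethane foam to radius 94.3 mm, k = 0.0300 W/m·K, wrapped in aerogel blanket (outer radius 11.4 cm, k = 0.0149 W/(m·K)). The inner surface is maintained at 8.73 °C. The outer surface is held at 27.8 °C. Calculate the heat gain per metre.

Q' = 3.95 W/m

Series thermal resistances, inner to outer:
  R'_stainless steel = ln(0.0556/0.0452)/(2πk) = 0.2071/(2π·17.9) = 0.001841 m·K/W
  R'_polyurethane foam = ln(0.0943/0.0556)/(2πk) = 0.5283/(2π·0.0300) = 2.803 m·K/W
  R'_aerogel blanket = ln(0.114/0.0943)/(2πk) = 0.1897/(2π·0.0149) = 2.026 m·K/W
ΣR = 0.001841 + 2.803 + 2.026 = 4.831 m·K/W
Q' = ΔT/ΣR = (8.73 °C − 27.8 °C)/4.831 = -3.95 W/m
(Negative Q' ⇒ heat flows inward; heat gain = 3.95 W/m.)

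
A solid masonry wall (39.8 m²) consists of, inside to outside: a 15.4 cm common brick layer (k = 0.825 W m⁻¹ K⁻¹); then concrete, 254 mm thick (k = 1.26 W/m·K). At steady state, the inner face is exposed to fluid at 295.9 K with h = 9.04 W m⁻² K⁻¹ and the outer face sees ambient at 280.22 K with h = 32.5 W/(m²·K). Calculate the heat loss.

Q = 1180 W

Treat each layer as a resistance in series:
  R_conv,in = 1/(hA) = 1/(9.04·39.8) = 0.002779 K/W
  R_common brick = L/(kA) = 0.154/(0.825·39.8) = 0.004690 K/W
  R_concrete = L/(kA) = 0.254/(1.26·39.8) = 0.005065 K/W
  R_conv,out = 1/(hA) = 1/(32.5·39.8) = 7.731×10^-4 K/W
ΣR = 0.002779 + 0.004690 + 0.005065 + 7.731×10^-4 = 0.01331 K/W
Q = ΔT/ΣR = (295.9 K − 280.22 K)/0.01331 = 1180 W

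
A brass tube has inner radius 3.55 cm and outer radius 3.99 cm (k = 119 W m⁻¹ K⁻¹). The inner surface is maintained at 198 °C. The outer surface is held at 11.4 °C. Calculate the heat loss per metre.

Q' = 1190 kW/m

Q' = 2πk·ΔT/ln(r₂/r₁) = 2π × 119 × 186.6 / ln(0.0399/0.0355) = 1.19×10^6 W/m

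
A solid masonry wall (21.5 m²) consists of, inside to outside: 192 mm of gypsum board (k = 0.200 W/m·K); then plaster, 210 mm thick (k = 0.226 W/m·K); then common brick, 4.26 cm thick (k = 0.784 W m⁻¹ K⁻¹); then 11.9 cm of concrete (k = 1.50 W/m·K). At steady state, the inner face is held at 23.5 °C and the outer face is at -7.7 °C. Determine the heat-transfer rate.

Treat each layer as a resistance in series:
  R_gypsum board = L/(kA) = 0.192/(0.200·21.5) = 0.04465 K/W
  R_plaster = L/(kA) = 0.210/(0.226·21.5) = 0.04322 K/W
  R_common brick = L/(kA) = 0.0426/(0.784·21.5) = 0.002527 K/W
  R_concrete = L/(kA) = 0.119/(1.50·21.5) = 0.003690 K/W
ΣR = 0.04465 + 0.04322 + 0.002527 + 0.003690 = 0.09409 K/W
Q = ΔT/ΣR = (23.5 °C − -7.7 °C)/0.09409 = 332 W

Q = 332 W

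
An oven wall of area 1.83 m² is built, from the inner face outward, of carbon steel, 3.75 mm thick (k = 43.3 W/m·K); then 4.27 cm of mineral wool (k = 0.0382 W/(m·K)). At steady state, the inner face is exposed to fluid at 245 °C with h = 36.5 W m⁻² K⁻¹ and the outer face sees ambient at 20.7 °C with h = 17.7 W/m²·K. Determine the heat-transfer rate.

Q = 342 W

Treat each layer as a resistance in series:
  R_conv,in = 1/(hA) = 1/(36.5·1.83) = 0.01497 K/W
  R_carbon steel = L/(kA) = 0.00375/(43.3·1.83) = 4.733×10^-5 K/W
  R_mineral wool = L/(kA) = 0.0427/(0.0382·1.83) = 0.6108 K/W
  R_conv,out = 1/(hA) = 1/(17.7·1.83) = 0.03087 K/W
ΣR = 0.01497 + 4.733×10^-5 + 0.6108 + 0.03087 = 0.6567 K/W
Q = ΔT/ΣR = (245 °C − 20.7 °C)/0.6567 = 342 W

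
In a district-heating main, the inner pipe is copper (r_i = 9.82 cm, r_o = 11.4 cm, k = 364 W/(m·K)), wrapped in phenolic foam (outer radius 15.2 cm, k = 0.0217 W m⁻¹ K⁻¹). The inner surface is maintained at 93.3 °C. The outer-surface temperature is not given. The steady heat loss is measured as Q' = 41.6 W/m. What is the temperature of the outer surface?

Series resistances:
  R'_copper = ln(0.114/0.0982)/(2πk) = 0.1492/(2π·364) = 6.523×10^-5 m·K/W
  R'_phenolic foam = ln(0.152/0.114)/(2πk) = 0.2877/(2π·0.0217) = 2.110 m·K/W
ΣR = 2.110 m·K/W
ΔT = Q'·ΣR = 41.6 × 2.110 = 87.78 K
Heat flows outward, so T_out = T_in − ΔT = 93.3 − 87.78 = 5.52 °C

T_out = 5.52 °C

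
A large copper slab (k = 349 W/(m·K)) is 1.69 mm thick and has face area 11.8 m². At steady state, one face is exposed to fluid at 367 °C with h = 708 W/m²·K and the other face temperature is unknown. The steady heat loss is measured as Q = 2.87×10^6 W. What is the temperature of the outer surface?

T_out = 22.3 °C

Series resistances:
  R_conv,in = 1/(hA) = 1/(708·11.8) = 1.197×10^-4 K/W
  R_copper = L/(kA) = 0.00169/(349·11.8) = 4.104×10^-7 K/W
ΣR = 1.201×10^-4 K/W
ΔT = Q·ΣR = 2.87×10^6 × 1.201×10^-4 = 344.7 K
Heat flows outward, so T_out = T_in − ΔT = 367 − 344.7 = 22.3 °C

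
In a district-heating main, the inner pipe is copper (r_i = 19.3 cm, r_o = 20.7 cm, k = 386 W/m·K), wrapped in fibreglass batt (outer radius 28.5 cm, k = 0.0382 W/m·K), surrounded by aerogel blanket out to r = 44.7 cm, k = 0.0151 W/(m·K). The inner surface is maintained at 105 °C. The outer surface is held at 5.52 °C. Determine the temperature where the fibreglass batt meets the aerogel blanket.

T = 83.2 °C

Resistance network (inner→outer):
  R'_copper = ln(0.207/0.193)/(2πk) = 0.07003/(2π·386) = 2.887×10^-5 m·K/W
  R'_fibreglass batt = ln(0.285/0.207)/(2πk) = 0.3198/(2π·0.0382) = 1.332 m·K/W
  R'_aerogel blanket = ln(0.447/0.285)/(2πk) = 0.4501/(2π·0.0151) = 4.744 m·K/W
ΣR = 2.887×10^-5 + 1.332 + 4.744 = 6.076 m·K/W
Q' = ΔT/ΣR = (105 °C − 5.52 °C)/6.076 = 16.37 W/m
From the inner boundary to the fibreglass batt/aerogel blanket interface, ΣR_partial = 1.332 m·K/W.
T_interface = T_in − Q'·ΣR_partial = 105 °C − (16.37)(1.332) = 83.2 °C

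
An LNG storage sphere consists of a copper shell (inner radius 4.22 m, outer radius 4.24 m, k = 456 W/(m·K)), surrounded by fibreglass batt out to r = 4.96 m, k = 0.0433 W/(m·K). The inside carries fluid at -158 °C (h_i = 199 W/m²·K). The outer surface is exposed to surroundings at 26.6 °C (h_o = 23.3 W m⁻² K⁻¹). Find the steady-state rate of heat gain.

Q = 2.93 kW

Treat each layer as a resistance in series:
  R_conv,in = 1/(4πr²h) = 1/(4π·4.22²·199) = 2.245×10^-5 K/W
  R_copper = (1/4.22 − 1/4.24)/(4πk) = 0.001118/(4π·456) = 1.951×10^-7 K/W
  R_fibreglass batt = (1/4.24 − 1/4.96)/(4πk) = 0.03424/(4π·0.0433) = 0.06292 K/W
  R_conv,out = 1/(4πr²h) = 1/(4π·4.96²·23.3) = 1.388×10^-4 K/W
ΣR = 2.245×10^-5 + 1.951×10^-7 + 0.06292 + 1.388×10^-4 = 0.06308 K/W
Q = ΔT/ΣR = (-158 °C − 26.6 °C)/0.06308 = -2930 W
(Negative Q ⇒ heat flows inward; heat gain = 2930 W.)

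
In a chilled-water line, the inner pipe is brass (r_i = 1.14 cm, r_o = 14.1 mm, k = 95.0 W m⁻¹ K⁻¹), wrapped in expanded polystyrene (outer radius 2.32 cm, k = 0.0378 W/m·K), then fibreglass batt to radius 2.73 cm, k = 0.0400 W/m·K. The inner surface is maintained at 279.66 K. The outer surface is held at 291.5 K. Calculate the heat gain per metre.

Q' = 4.31 W/m

Treat each layer as a resistance in series:
  R'_brass = ln(0.0141/0.0114)/(2πk) = 0.2126/(2π·95.0) = 3.561×10^-4 m·K/W
  R'_expanded polystyrene = ln(0.0232/0.0141)/(2πk) = 0.4980/(2π·0.0378) = 2.097 m·K/W
  R'_fibreglass batt = ln(0.0273/0.0232)/(2πk) = 0.1627/(2π·0.0400) = 0.6475 m·K/W
ΣR = 3.561×10^-4 + 2.097 + 0.6475 = 2.745 m·K/W
Q' = ΔT/ΣR = (279.66 K − 291.5 K)/2.745 = -4.31 W/m
(Negative Q' ⇒ heat flows inward; heat gain = 4.31 W/m.)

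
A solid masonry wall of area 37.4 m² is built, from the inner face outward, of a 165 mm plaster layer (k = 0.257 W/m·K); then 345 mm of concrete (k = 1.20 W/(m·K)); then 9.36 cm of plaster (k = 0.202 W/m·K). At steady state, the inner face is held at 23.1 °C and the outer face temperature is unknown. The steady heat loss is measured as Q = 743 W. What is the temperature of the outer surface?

T_out = -4.57 °C

Series resistances:
  R_plaster = L/(kA) = 0.165/(0.257·37.4) = 0.01717 K/W
  R_concrete = L/(kA) = 0.345/(1.20·37.4) = 0.007687 K/W
  R_plaster = L/(kA) = 0.0936/(0.202·37.4) = 0.01239 K/W
ΣR = 0.03724 K/W
ΔT = Q·ΣR = 743 × 0.03724 = 27.67 K
Heat flows outward, so T_out = T_in − ΔT = 23.1 − 27.67 = -4.57 °C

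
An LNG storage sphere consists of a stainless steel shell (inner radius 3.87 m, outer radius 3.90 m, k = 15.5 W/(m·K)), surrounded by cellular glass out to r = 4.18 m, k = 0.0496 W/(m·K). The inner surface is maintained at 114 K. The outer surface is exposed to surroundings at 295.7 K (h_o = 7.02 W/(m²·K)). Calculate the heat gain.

Q = 6440 W

Treat each layer as a resistance in series:
  R_stainless steel = (1/3.87 − 1/3.90)/(4πk) = 0.001988/(4π·15.5) = 1.020×10^-5 K/W
  R_cellular glass = (1/3.90 − 1/4.18)/(4πk) = 0.01718/(4π·0.0496) = 0.02756 K/W
  R_conv,out = 1/(4πr²h) = 1/(4π·4.18²·7.02) = 6.488×10^-4 K/W
ΣR = 1.020×10^-5 + 0.02756 + 6.488×10^-4 = 0.02822 K/W
Q = ΔT/ΣR = (114 K − 295.7 K)/0.02822 = -6440 W
(Negative Q ⇒ heat flows inward; heat gain = 6440 W.)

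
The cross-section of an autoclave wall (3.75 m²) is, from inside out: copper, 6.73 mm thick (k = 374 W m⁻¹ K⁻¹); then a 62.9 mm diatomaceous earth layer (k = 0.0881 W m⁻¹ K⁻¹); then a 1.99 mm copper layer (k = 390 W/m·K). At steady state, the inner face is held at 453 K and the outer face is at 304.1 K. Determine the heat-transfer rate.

Q = 782 W

Treat each layer as a resistance in series:
  R_copper = L/(kA) = 0.00673/(374·3.75) = 4.799×10^-6 K/W
  R_diatomaceous earth = L/(kA) = 0.0629/(0.0881·3.75) = 0.1904 K/W
  R_copper = L/(kA) = 0.00199/(390·3.75) = 1.361×10^-6 K/W
ΣR = 4.799×10^-6 + 0.1904 + 1.361×10^-6 = 0.1904 K/W
Q = ΔT/ΣR = (453 K − 304.1 K)/0.1904 = 782 W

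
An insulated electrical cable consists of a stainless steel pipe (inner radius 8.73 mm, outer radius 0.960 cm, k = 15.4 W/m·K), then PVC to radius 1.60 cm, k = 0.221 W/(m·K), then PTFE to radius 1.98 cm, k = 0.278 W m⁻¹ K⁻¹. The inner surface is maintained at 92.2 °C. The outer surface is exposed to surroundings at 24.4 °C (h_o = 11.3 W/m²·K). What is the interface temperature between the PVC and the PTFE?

T = 71.4 °C

Resistance network (inner→outer):
  R'_stainless steel = ln(0.00960/0.00873)/(2πk) = 0.09500/(2π·15.4) = 9.818×10^-4 m·K/W
  R'_PVC = ln(0.0160/0.00960)/(2πk) = 0.5108/(2π·0.221) = 0.3679 m·K/W
  R'_PTFE = ln(0.0198/0.0160)/(2πk) = 0.2131/(2π·0.278) = 0.1220 m·K/W
  R'_conv,out = 1/(2πr h) = 1/(2π·0.0198·11.3) = 0.7113 m·K/W
ΣR = 9.818×10^-4 + 0.3679 + 0.1220 + 0.7113 = 1.202 m·K/W
Q' = ΔT/ΣR = (92.2 °C − 24.4 °C)/1.202 = 56.41 W/m
From the inner boundary to the PVC/PTFE interface, ΣR_partial = 0.3689 m·K/W.
T_interface = T_in − Q'·ΣR_partial = 92.2 °C − (56.41)(0.3689) = 71.4 °C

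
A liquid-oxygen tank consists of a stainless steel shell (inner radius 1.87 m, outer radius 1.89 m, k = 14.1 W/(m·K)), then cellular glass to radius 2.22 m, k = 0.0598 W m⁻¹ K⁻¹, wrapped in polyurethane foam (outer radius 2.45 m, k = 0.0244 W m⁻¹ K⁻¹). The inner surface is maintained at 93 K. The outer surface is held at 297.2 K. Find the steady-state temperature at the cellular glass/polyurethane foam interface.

Series thermal resistances, inner to outer:
  R_stainless steel = (1/1.87 − 1/1.89)/(4πk) = 0.005659/(4π·14.1) = 3.194×10^-5 K/W
  R_cellular glass = (1/1.89 − 1/2.22)/(4πk) = 0.07865/(4π·0.0598) = 0.1047 K/W
  R_polyurethane foam = (1/2.22 − 1/2.45)/(4πk) = 0.04229/(4π·0.0244) = 0.1379 K/W
ΣR = 3.194×10^-5 + 0.1047 + 0.1379 = 0.2426 K/W
Q = ΔT/ΣR = (93 K − 297.2 K)/0.2426 = -841.7 W
From the inner boundary to the cellular glass/polyurethane foam interface, ΣR_partial = 0.1047 K/W.
T_interface = T_in − Q·ΣR_partial = 93 K − (-841.7)(0.1047) = 181.1 K

T = 181.1 K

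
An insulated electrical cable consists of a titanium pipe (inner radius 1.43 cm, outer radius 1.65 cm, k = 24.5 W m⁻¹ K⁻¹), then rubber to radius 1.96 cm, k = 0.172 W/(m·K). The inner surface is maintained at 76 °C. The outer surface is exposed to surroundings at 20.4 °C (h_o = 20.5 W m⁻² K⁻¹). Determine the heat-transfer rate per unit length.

Q' = 99.9 W/m

Resistance network (inner→outer):
  R'_titanium = ln(0.0165/0.0143)/(2πk) = 0.1431/(2π·24.5) = 9.296×10^-4 m·K/W
  R'_rubber = ln(0.0196/0.0165)/(2πk) = 0.1722/(2π·0.172) = 0.1593 m·K/W
  R'_conv,out = 1/(2πr h) = 1/(2π·0.0196·20.5) = 0.3961 m·K/W
ΣR = 9.296×10^-4 + 0.1593 + 0.3961 = 0.5563 m·K/W
Q' = ΔT/ΣR = (76 °C − 20.4 °C)/0.5563 = 99.9 W/m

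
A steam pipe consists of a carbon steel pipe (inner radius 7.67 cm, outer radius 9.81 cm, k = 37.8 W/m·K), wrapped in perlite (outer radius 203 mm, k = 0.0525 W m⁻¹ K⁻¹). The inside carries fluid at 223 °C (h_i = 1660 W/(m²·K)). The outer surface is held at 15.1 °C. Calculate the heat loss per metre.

Resistance network (inner→outer):
  R'_conv,in = 1/(2πr h) = 1/(2π·0.0767·1660) = 0.001250 m·K/W
  R'_carbon steel = ln(0.0981/0.0767)/(2πk) = 0.2461/(2π·37.8) = 0.001036 m·K/W
  R'_perlite = ln(0.203/0.0981)/(2πk) = 0.7272/(2π·0.0525) = 2.205 m·K/W
ΣR = 0.001250 + 0.001036 + 2.205 = 2.207 m·K/W
Q' = ΔT/ΣR = (223 °C − 15.1 °C)/2.207 = 94.2 W/m

Q' = 94.2 W/m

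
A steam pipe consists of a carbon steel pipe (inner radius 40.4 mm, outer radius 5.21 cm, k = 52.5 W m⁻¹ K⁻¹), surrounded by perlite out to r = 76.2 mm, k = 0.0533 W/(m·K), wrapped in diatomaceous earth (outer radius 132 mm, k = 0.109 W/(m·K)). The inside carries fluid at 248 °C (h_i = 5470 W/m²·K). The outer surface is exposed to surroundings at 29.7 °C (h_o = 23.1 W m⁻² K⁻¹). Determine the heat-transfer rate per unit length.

Q' = 110 W/m

Series thermal resistances, inner to outer:
  R'_conv,in = 1/(2πr h) = 1/(2π·0.0404·5470) = 7.202×10^-4 m·K/W
  R'_carbon steel = ln(0.0521/0.0404)/(2πk) = 0.2543/(2π·52.5) = 7.710×10^-4 m·K/W
  R'_perlite = ln(0.0762/0.0521)/(2πk) = 0.3802/(2π·0.0533) = 1.135 m·K/W
  R'_diatomaceous earth = ln(0.132/0.0762)/(2πk) = 0.5494/(2π·0.109) = 0.8023 m·K/W
  R'_conv,out = 1/(2πr h) = 1/(2π·0.132·23.1) = 0.05220 m·K/W
ΣR = 7.202×10^-4 + 7.710×10^-4 + 1.135 + 0.8023 + 0.05220 = 1.991 m·K/W
Q' = ΔT/ΣR = (248 °C − 29.7 °C)/1.991 = 110 W/m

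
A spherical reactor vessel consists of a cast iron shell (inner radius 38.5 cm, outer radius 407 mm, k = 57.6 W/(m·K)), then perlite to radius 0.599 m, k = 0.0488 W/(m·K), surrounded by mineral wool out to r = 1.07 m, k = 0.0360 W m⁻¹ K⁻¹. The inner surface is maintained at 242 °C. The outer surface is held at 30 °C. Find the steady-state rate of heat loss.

Q = 72.9 W

Treat each layer as a resistance in series:
  R_cast iron = (1/0.385 − 1/0.407)/(4πk) = 0.1404/(4π·57.6) = 1.940×10^-4 K/W
  R_perlite = (1/0.407 − 1/0.599)/(4πk) = 0.7876/(4π·0.0488) = 1.284 K/W
  R_mineral wool = (1/0.599 − 1/1.07)/(4πk) = 0.7349/(4π·0.0360) = 1.624 K/W
ΣR = 1.940×10^-4 + 1.284 + 1.624 = 2.908 K/W
Q = ΔT/ΣR = (242 °C − 30 °C)/2.908 = 72.9 W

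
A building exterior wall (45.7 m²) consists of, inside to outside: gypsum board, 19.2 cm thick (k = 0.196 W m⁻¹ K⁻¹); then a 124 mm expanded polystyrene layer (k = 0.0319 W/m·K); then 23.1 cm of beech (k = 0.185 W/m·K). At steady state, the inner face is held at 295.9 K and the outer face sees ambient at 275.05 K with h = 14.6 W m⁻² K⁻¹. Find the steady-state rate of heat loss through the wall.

Treat each layer as a resistance in series:
  R_gypsum board = L/(kA) = 0.192/(0.196·45.7) = 0.02144 K/W
  R_expanded polystyrene = L/(kA) = 0.124/(0.0319·45.7) = 0.08506 K/W
  R_beech = L/(kA) = 0.231/(0.185·45.7) = 0.02732 K/W
  R_conv,out = 1/(hA) = 1/(14.6·45.7) = 0.001499 K/W
ΣR = 0.02144 + 0.08506 + 0.02732 + 0.001499 = 0.1353 K/W
Q = ΔT/ΣR = (295.9 K − 275.05 K)/0.1353 = 154 W

Q = 154 W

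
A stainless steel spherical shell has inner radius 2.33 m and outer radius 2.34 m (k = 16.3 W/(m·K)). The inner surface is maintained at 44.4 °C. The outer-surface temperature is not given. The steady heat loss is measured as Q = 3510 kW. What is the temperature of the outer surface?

Sum the resistances:
  R_stainless steel = (1/2.33 − 1/2.34)/(4πk) = 0.001834/(4π·16.3) = 8.954×10^-6 K/W
ΣR = 8.954×10^-6 K/W
ΔT = Q·ΣR = 3.51×10^6 × 8.954×10^-6 = 31.43 K
Heat flows outward, so T_out = T_in − ΔT = 44.4 − 31.43 = 13.0 °C

T_out = 13.0 °C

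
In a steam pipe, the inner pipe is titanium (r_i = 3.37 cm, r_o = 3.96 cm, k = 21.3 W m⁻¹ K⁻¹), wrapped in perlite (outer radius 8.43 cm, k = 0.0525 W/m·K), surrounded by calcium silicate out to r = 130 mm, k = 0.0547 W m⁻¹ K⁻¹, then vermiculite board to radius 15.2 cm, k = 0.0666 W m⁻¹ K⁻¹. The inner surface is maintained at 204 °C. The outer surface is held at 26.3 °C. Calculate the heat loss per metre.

Q' = 45.3 W/m

Series thermal resistances, inner to outer:
  R'_titanium = ln(0.0396/0.0337)/(2πk) = 0.1613/(2π·21.3) = 0.001205 m·K/W
  R'_perlite = ln(0.0843/0.0396)/(2πk) = 0.7556/(2π·0.0525) = 2.290 m·K/W
  R'_calcium silicate = ln(0.130/0.0843)/(2πk) = 0.4332/(2π·0.0547) = 1.260 m·K/W
  R'_vermiculite board = ln(0.152/0.130)/(2πk) = 0.1563/(2π·0.0666) = 0.3736 m·K/W
ΣR = 0.001205 + 2.290 + 1.260 + 0.3736 = 3.925 m·K/W
Q' = ΔT/ΣR = (204 °C − 26.3 °C)/3.925 = 45.3 W/m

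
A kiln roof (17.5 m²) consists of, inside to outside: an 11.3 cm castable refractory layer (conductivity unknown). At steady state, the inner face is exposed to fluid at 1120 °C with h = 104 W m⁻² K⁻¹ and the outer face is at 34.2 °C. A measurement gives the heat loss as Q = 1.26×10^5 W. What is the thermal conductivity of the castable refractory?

ΣR = ΔT/Q = |1120 − 34.2|/1.26×10^5 = 0.008617 K/W
Known resistances:
  R_conv,in = 1/(hA) = 1/(104·17.5) = 5.495×10^-4 K/W
R_castable refractory = ΣR − ΣR_known = 0.008617 − 5.495×10^-4 = 0.008068 K/W
L/(kA) = 0.008068 ⇒ k = 0.113/(0.008068·17.5) = 0.800 W/m·K

k = 0.800 W/m·K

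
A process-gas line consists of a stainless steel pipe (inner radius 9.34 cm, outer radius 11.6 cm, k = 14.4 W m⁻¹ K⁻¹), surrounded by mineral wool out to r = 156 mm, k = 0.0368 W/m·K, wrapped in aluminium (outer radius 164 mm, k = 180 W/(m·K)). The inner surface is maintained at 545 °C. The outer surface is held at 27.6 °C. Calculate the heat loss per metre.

Treat each layer as a resistance in series:
  R'_stainless steel = ln(0.116/0.0934)/(2πk) = 0.2167/(2π·14.4) = 0.002395 m·K/W
  R'_mineral wool = ln(0.156/0.116)/(2πk) = 0.2963/(2π·0.0368) = 1.281 m·K/W
  R'_aluminium = ln(0.164/0.156)/(2πk) = 0.05001/(2π·180) = 4.422×10^-5 m·K/W
ΣR = 0.002395 + 1.281 + 4.422×10^-5 = 1.283 m·K/W
Q' = ΔT/ΣR = (545 °C − 27.6 °C)/1.283 = 403 W/m

Q' = 403 W/m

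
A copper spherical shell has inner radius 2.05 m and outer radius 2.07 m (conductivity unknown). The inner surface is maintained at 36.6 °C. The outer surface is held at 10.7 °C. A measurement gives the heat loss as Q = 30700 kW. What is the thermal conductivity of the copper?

k = 445 W/m·K

ΣR = ΔT/Q = |36.6 − 10.7|/3.07×10^7 = 8.436×10^-7 K/W
(1/r₁−1/r₂)/(4πk) = 8.436×10^-7 ⇒ k = 0.004713/(4π·8.436×10^-7) = 445 W/m·K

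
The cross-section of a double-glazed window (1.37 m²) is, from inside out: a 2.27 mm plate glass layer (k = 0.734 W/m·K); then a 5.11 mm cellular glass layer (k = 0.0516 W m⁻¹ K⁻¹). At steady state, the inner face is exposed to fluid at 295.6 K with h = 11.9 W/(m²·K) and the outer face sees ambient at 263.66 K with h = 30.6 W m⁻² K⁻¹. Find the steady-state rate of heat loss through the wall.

Q = 200 W

Treat each layer as a resistance in series:
  R_conv,in = 1/(hA) = 1/(11.9·1.37) = 0.06134 K/W
  R_plate glass = L/(kA) = 0.00227/(0.734·1.37) = 0.002257 K/W
  R_cellular glass = L/(kA) = 0.00511/(0.0516·1.37) = 0.07229 K/W
  R_conv,out = 1/(hA) = 1/(30.6·1.37) = 0.02385 K/W
ΣR = 0.06134 + 0.002257 + 0.07229 + 0.02385 = 0.1597 K/W
Q = ΔT/ΣR = (295.6 K − 263.66 K)/0.1597 = 200 W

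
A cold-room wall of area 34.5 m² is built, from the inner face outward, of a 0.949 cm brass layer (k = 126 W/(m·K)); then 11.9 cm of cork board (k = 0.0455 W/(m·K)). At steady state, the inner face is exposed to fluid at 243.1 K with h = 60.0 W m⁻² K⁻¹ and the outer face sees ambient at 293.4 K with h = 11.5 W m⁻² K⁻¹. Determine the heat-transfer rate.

Q = 638 W

Series thermal resistances, inner to outer:
  R_conv,in = 1/(hA) = 1/(60.0·34.5) = 4.831×10^-4 K/W
  R_brass = L/(kA) = 0.00949/(126·34.5) = 2.183×10^-6 K/W
  R_cork board = L/(kA) = 0.119/(0.0455·34.5) = 0.07581 K/W
  R_conv,out = 1/(hA) = 1/(11.5·34.5) = 0.002520 K/W
ΣR = 4.831×10^-4 + 2.183×10^-6 + 0.07581 + 0.002520 = 0.07882 K/W
Q = ΔT/ΣR = (243.1 K − 293.4 K)/0.07882 = -638 W
(Negative Q ⇒ heat flows inward; heat gain = 638 W.)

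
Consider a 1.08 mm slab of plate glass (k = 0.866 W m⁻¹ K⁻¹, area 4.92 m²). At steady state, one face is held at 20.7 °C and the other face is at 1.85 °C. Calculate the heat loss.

Q = kA·ΔT/L = 0.866 × 4.92 × |20.7 °C − 1.85 °C| / 0.00108 = 74400 W

Q = 74.4 kW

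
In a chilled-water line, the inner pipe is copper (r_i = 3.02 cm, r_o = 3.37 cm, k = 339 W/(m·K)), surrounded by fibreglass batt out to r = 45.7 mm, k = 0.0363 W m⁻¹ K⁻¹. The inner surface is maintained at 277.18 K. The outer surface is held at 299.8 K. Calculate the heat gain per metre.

Series thermal resistances, inner to outer:
  R'_copper = ln(0.0337/0.0302)/(2πk) = 0.1097/(2π·339) = 5.148×10^-5 m·K/W
  R'_fibreglass batt = ln(0.0457/0.0337)/(2πk) = 0.3046/(2π·0.0363) = 1.336 m·K/W
ΣR = 5.148×10^-5 + 1.336 = 1.336 m·K/W
Q' = ΔT/ΣR = (277.18 K − 299.8 K)/1.336 = -16.9 W/m
(Negative Q' ⇒ heat flows inward; heat gain = 16.9 W/m.)

Q' = 16.9 W/m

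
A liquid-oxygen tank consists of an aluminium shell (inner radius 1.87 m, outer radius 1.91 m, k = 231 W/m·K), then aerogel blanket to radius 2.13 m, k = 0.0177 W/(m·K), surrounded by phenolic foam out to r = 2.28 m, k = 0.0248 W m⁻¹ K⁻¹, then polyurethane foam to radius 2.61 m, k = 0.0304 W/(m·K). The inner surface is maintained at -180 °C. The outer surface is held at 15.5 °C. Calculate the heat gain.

Resistance network (inner→outer):
  R_aluminium = (1/1.87 − 1/1.91)/(4πk) = 0.01120/(4π·231) = 3.858×10^-6 K/W
  R_aerogel blanket = (1/1.91 − 1/2.13)/(4πk) = 0.05408/(4π·0.0177) = 0.2431 K/W
  R_phenolic foam = (1/2.13 − 1/2.28)/(4πk) = 0.03089/(4π·0.0248) = 0.09911 K/W
  R_polyurethane foam = (1/2.28 − 1/2.61)/(4πk) = 0.05545/(4π·0.0304) = 0.1452 K/W
ΣR = 3.858×10^-6 + 0.2431 + 0.09911 + 0.1452 = 0.4874 K/W
Q = ΔT/ΣR = (-180 °C − 15.5 °C)/0.4874 = -401 W
(Negative Q ⇒ heat flows inward; heat gain = 401 W.)

Q = 401 W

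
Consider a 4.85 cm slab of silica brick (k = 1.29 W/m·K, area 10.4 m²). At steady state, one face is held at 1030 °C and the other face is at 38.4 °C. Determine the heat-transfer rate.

Q = kA·ΔT/L = 1.29 × 10.4 × |1030 °C − 38.4 °C| / 0.0485 = 2.74×10^5 W

Q = 274 kW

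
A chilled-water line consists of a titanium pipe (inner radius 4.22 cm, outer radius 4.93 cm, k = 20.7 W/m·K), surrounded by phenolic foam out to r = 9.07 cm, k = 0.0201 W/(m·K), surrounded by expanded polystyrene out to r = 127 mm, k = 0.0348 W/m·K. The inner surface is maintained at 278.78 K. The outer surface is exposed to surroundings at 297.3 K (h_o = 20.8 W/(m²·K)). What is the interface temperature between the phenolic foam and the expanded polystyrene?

T = 292.7 K

Resistance network (inner→outer):
  R'_titanium = ln(0.0493/0.0422)/(2πk) = 0.1555/(2π·20.7) = 0.001196 m·K/W
  R'_phenolic foam = ln(0.0907/0.0493)/(2πk) = 0.6096/(2π·0.0201) = 4.827 m·K/W
  R'_expanded polystyrene = ln(0.127/0.0907)/(2πk) = 0.3366/(2π·0.0348) = 1.540 m·K/W
  R'_conv,out = 1/(2πr h) = 1/(2π·0.127·20.8) = 0.06025 m·K/W
ΣR = 0.001196 + 4.827 + 1.540 + 0.06025 = 6.428 m·K/W
Q' = ΔT/ΣR = (278.78 K − 297.3 K)/6.428 = -2.881 W/m
From the inner boundary to the phenolic foam/expanded polystyrene interface, ΣR_partial = 4.828 m·K/W.
T_interface = T_in − Q'·ΣR_partial = 278.78 K − (-2.881)(4.828) = 292.7 K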